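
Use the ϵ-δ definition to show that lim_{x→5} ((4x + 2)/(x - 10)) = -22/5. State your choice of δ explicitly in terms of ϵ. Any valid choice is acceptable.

Suppose ϵ > 0. We want δ > 0 with 0 < |x − 5| < δ ⇒ |(4x + 2)/(x - 10) + 22/5| < ϵ.
Combining over a common denominator, (4x + 2)/(x - 10) + 22/5 = [(4x + 2)·(-5) − 22·(x - 10)] / [(-5)·(x - 10)] = -42(x − 5) / ((-5)(x - 10)).
So |(4x + 2)/(x - 10) + 22/5| = 42|x − 5| / (5·|x − 10|).
Restrict δ ≤ 5/2. Then |x − 5| < 5/2 gives |x − 10| = |(x − 5) + (-5)| ≥ 5 − 5/2 = 5/2.
Hence |(4x + 2)/(x - 10) + 22/5| < 42|x − 5|/(5·(5/2)) = (84/25)|x − 5|, which is < ϵ once |x − 5| < (25/84)ϵ.
Take δ = min(5/2, (25/84)ϵ). Then 0 < |x − 5| < δ forces both bounds, so |(4x + 2)/(x - 10) + 22/5| < ϵ.

δ = min(5/2, (25/84)ϵ)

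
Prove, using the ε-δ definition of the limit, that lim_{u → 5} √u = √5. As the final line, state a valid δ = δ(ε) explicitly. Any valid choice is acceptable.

Let ε > 0. We want δ > 0 such that 0 < |u − 5| < δ implies |√u − √5| < ε.
Multiplying by the conjugate, |√u − √5| = |u − 5|/(√u + √5).
Restrict δ ≤ 5 so that |u − 5| < 5 forces u > 0, and then √u + √5 > √5.
Hence |√u − √5| < |u − 5|/√5, which is < ε once |u − 5| < √5·ε.
Take δ = min(5, √5·ε). If 0 < |u − 5| < δ then u > 0 and |√u − √5| < |u − 5|/√5 < ε.

δ = min(5, √5·ε)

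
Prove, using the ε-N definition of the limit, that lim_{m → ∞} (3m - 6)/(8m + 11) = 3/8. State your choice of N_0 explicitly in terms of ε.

Fix ε > 0. For m ≥ 1, |(3m - 6)/(8m + 11) − (3/8)| = |-81|/(8(8m + 11)) = 81/(8(8m + 11)).
Since 8m + 11 ≥ 8m for m ≥ 1, this is ≤ 81/(8·8m) = (81/64)/m.
So |(3m - 6)/(8m + 11) − (3/8)| < ε whenever m > (81/64)/ε.
Take N_0 = (81/64)/ε. If m > N_0 then |(3m - 6)/(8m + 11) − (3/8)| ≤ (81/64)/m < ε.

N_0 = (81/64)/ε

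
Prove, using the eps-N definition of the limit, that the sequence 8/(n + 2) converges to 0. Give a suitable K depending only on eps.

K = 8/eps

Fix eps > 0. For n ≥ 1, |8/(n + 2) − 0| = 8/(n + 2) ≤ 8/n.
We need 8/n < eps, i.e. n > 8/eps.
Take K = 8/eps. If n > K then |8/(n + 2)| ≤ 8/n < eps.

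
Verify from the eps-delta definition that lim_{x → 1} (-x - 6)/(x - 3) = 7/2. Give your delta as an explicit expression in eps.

Fix eps > 0. We want delta > 0 with 0 < |x − 1| < delta ⇒ |(-x - 6)/(x - 3) − (7/2)| < eps.
Combining over a common denominator, (-x - 6)/(x - 3) − (7/2) = [(-x - 6)·(-2) − (-7)·(x - 3)] / [(-2)·(x - 3)] = 9(x − 1) / ((-2)(x - 3)).
So |(-x - 6)/(x - 3) − (7/2)| = 9|x − 1| / (2·|x − 3|).
Restrict delta ≤ 1. Then |x − 1| < 1 gives |x − 3| = |(x − 1) + (-2)| ≥ 2 − 1 = 1.
Hence |(-x - 6)/(x - 3) − (7/2)| < 9|x − 1|/(2·1) = (9/2)|x − 1|, which is < eps once |x − 1| < (2/9)eps.
Take delta = min(1, (2/9)eps). Then 0 < |x − 1| < delta forces both bounds, so |(-x - 6)/(x - 3) − (7/2)| < eps.

delta = min(1, (2/9)eps)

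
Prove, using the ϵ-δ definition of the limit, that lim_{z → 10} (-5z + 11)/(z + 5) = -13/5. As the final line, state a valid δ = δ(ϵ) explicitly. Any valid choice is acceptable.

δ = min(15/2, (25/8)ϵ)

Let ϵ > 0. We want δ > 0 with 0 < |z − 10| < δ ⇒ |(-5z + 11)/(z + 5) + 13/5| < ϵ.
Combining over a common denominator, (-5z + 11)/(z + 5) + 13/5 = [(-5z + 11)·15 − (-39)·(z + 5)] / [15·(z + 5)] = -36(z − 10) / (15(z + 5)).
So |(-5z + 11)/(z + 5) + 13/5| = 36|z − 10| / (15·|z + 5|).
Require δ ≤ 15/2, so |z + 5| ≥ |15| − |z − 10| > 15 − 15/2 = 15/2.
Hence |(-5z + 11)/(z + 5) + 13/5| < 36|z − 10|/(15·(15/2)) = (8/25)|z − 10|, which is < ϵ once |z − 10| < (25/8)ϵ.
Take δ = min(15/2, (25/8)ϵ). Then 0 < |z − 10| < δ forces both bounds, so |(-5z + 11)/(z + 5) + 13/5| < ϵ.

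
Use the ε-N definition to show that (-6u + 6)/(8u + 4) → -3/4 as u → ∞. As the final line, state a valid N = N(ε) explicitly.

N = (9/8)/ε

Let ε > 0. We seek N > 0 such that u > N implies |(-6u + 6)/(8u + 4) + 3/4| < ε.
(-6u + 6)/(8u + 4) + 3/4 = (8(-6u + 6) − (-6)(8u + 4)) / (8(8u + 4)) = 72/(8(8u + 4)).
For u > 0 we have 8u + 4 > 8u, so |(-6u + 6)/(8u + 4) + 3/4| = 72/(8(8u + 4)) < 72/(8·8u) = (9/8)/u.
Thus |(-6u + 6)/(8u + 4) + 3/4| < ε whenever u > (9/8)/ε.
Take N = (9/8)/ε. If u > N then |(-6u + 6)/(8u + 4) + 3/4| < (9/8)/u < ε.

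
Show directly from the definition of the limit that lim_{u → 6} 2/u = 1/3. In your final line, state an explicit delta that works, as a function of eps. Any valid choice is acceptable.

delta = min(3, 9eps)

Let eps > 0 be given. We seek delta > 0 such that 0 < |u − 6| < delta implies |2/u − (1/3)| < eps.
|2/u − (1/3)| = 2·|6 − u|/(6·|u|) = 2|u − 6|/(6|u|).
Require delta ≤ 3 so that |u| > 6 − 3 = 3, hence 6|u| > 18.
Then |2/u − (1/3)| < 2|u − 6|/18, which is < eps when |u − 6| < 9eps.
Take delta = min(3, 9eps). Then 0 < |u − 6| < delta gives both |u − 6| < 3 and |u − 6| < 9eps, so |2/u − (1/3)| < eps.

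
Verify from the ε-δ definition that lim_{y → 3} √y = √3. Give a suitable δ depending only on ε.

δ = min(3, √3·ε)

Fix ε > 0. We want δ > 0 such that 0 < |y − 3| < δ implies |√y − √3| < ε.
Rationalise: √y − √3 = (y − 3)/(√y + √3), so |√y − √3| = |y − 3|/(√y + √3).
Restrict δ ≤ 3 so that |y − 3| < 3 forces y > 0, and then √y + √3 > √3.
Hence |√y − √3| < |y − 3|/√3, which is < ε once |y − 3| < √3·ε.
Take δ = min(3, √3·ε). If 0 < |y − 3| < δ then y > 0 and |√y − √3| < |y − 3|/√3 < ε.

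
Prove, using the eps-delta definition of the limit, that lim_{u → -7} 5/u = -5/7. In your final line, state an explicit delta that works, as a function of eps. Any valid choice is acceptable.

delta = min(7/2, (49/10)eps)

Fix eps > 0. We seek delta > 0 such that 0 < |u + 7| < delta implies |5/u + 5/7| < eps.
|5/u + 5/7| = 5·|-7 − u|/(7·|u|) = 5|u + 7|/(7|u|).
Restrict delta ≤ 7/2. Then |u + 7| < 7/2 gives |u| > 7/2, so 7|u| > 49/2.
Then |5/u + 5/7| < 5|u + 7|/(49/2), which is < eps when |u + 7| < (49/10)eps.
Take delta = min(7/2, (49/10)eps). Then 0 < |u + 7| < delta gives both |u + 7| < 7/2 and |u + 7| < (49/10)eps, so |5/u + 5/7| < eps.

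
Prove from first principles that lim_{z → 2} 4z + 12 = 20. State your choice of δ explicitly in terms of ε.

Fix ε > 0. We need δ > 0 so that 0 < |z − 2| < δ implies |(4z + 12) − 20| < ε.
Since (4z + 12) − 20 = 4(z − 2), we have |(4z + 12) − 20| = 4|z − 2|.
Thus it suffices that |z − 2| < ε/4.
Take δ = ε/4. If 0 < |z − 2| < δ then |(4z + 12) − 20| = 4|z − 2| < 4·(ε/4) = ε.

δ = ε/4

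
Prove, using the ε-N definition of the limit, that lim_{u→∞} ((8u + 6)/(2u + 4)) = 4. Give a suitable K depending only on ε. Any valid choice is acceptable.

Let ε > 0. We seek K > 0 such that u > K implies |(8u + 6)/(2u + 4) − 4| < ε.
(8u + 6)/(2u + 4) − 4 = (2(8u + 6) − 8(2u + 4)) / (2(2u + 4)) = -20/(2(2u + 4)).
For u > 0 we have 2u + 4 > 2u, so |(8u + 6)/(2u + 4) − 4| = 20/(2(2u + 4)) < 20/(2·2u) = 5/u.
Thus |(8u + 6)/(2u + 4) − 4| < ε whenever u > 5/ε.
Take K = 5/ε. If u > K then |(8u + 6)/(2u + 4) − 4| < 5/u < ε.

K = 5/ε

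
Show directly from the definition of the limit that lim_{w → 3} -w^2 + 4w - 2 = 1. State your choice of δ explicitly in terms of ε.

Let ε > 0. We want δ > 0 such that 0 < |w − 3| < δ implies |(-w^2 + 4w - 2) − 1| < ε.
(-w^2 + 4w - 2) − 1 = -w^2 + 4w - 3 = (w − 3)(-w + 1).
So |(-w^2 + 4w - 2) − 1| = |w − 3|·|-w + 1|.
Require δ ≤ 1. Then |w − 3| < 1 gives |w| < 4, and by the triangle inequality |-w + 1| ≤ 4 + 1 = 5.
Hence |(-w^2 + 4w - 2) − 1| ≤ 5|w − 3| < ε provided |w − 3| < ε/5.
Choosing δ = min(1, ε/5) ensures both conditions, hence |(-w^2 + 4w - 2) − 1| < ε.

δ = min(1, ε/5)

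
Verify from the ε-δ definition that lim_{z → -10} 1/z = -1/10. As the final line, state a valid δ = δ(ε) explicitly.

Fix ε > 0. We seek δ > 0 such that 0 < |z + 10| < δ implies |1/z + 1/10| < ε.
|1/z + 1/10| = |-10 − z|/(10·|z|) = |z + 10|/(10|z|).
Require δ ≤ 5 so that |z| > 10 − 5 = 5, hence 10|z| > 50.
Then |1/z + 1/10| < |z + 10|/50, which is < ε when |z + 10| < 50ε.
Take δ = min(5, 50ε). Then 0 < |z + 10| < δ gives both |z + 10| < 5 and |z + 10| < 50ε, so |1/z + 1/10| < ε.

δ = min(5, 50ε)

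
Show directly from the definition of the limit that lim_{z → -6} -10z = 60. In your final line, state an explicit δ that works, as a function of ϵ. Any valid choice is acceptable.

Let ϵ > 0. We need δ > 0 so that 0 < |z + 6| < δ implies |(-10z) − 60| < ϵ.
Since (-10z) − 60 = -10(z + 6), we have |(-10z) − 60| = 10|z + 6|.
So 10|z + 6| < ϵ exactly when |z + 6| < ϵ/10.
Choosing δ = ϵ/10 gives |(-10z) − 60| = 10|z + 6| < ϵ whenever |z + 6| < δ.

δ = ϵ/10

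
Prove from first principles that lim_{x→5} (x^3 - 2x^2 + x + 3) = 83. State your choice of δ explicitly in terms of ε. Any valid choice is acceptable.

δ = min(1, ε/70)

Let ε > 0. We want δ > 0 such that 0 < |x − 5| < δ implies |(x^3 - 2x^2 + x + 3) − 83| < ε.
(x^3 - 2x^2 + x + 3) − 83 = x^3 - 2x^2 + x - 80 = (x − 5)(x^2 + 3x + 16).
So |(x^3 - 2x^2 + x + 3) − 83| = |x − 5|·|x^2 + 3x + 16|.
Require δ ≤ 1. Then |x − 5| < 1 gives |x| < 6, and by the triangle inequality |x^2 + 3x + 16| ≤ 6^2 + 3·6 + 16 = 70.
Hence |(x^3 - 2x^2 + x + 3) − 83| ≤ 70|x − 5| < ε provided |x − 5| < ε/70.
Choosing δ = min(1, ε/70) ensures both conditions, hence |(x^3 - 2x^2 + x + 3) − 83| < ε.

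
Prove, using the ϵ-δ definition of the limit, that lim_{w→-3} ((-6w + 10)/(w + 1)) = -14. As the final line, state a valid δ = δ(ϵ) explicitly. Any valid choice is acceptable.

Let ϵ > 0. We want δ > 0 with 0 < |w + 3| < δ ⇒ |(-6w + 10)/(w + 1) + 14| < ϵ.
Combining over a common denominator, (-6w + 10)/(w + 1) + 14 = [(-6w + 10)·(-2) − 28·(w + 1)] / [(-2)·(w + 1)] = -16(w + 3) / ((-2)(w + 1)).
So |(-6w + 10)/(w + 1) + 14| = 16|w + 3| / (2·|w + 1|).
Restrict δ ≤ 1. Then |w + 3| < 1 gives |w + 1| = |(w + 3) + (-2)| ≥ 2 − 1 = 1.
Hence |(-6w + 10)/(w + 1) + 14| < 16|w + 3|/(2·1) = 8|w + 3|, which is < ϵ once |w + 3| < (1/8)ϵ.
Take δ = min(1, (1/8)ϵ). Then 0 < |w + 3| < δ forces both bounds, so |(-6w + 10)/(w + 1) + 14| < ϵ.

δ = min(1, (1/8)ϵ)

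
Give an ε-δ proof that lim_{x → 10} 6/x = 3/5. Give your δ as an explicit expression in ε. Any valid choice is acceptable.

δ = min(5, (25/3)ε)

Let ε > 0 be given. We seek δ > 0 such that 0 < |x − 10| < δ implies |6/x − (3/5)| < ε.
|6/x − (3/5)| = 6·|10 − x|/(10·|x|) = 6|x − 10|/(10|x|).
Require δ ≤ 5 so that |x| > 10 − 5 = 5, hence 10|x| > 50.
Then |6/x − (3/5)| < 6|x − 10|/50, which is < ε when |x − 10| < (25/3)ε.
Take δ = min(5, (25/3)ε). Then 0 < |x − 10| < δ gives both |x − 10| < 5 and |x − 10| < (25/3)ε, so |6/x − (3/5)| < ε.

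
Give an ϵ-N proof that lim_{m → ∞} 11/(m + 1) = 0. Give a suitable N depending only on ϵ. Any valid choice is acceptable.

Fix ϵ > 0. For m ≥ 1, |11/(m + 1) − 0| = 11/(m + 1) ≤ 11/m.
We need 11/m < ϵ, i.e. m > 11/ϵ.
Take N = 11/ϵ. If m > N then |11/(m + 1)| ≤ 11/m < ϵ.

N = 11/ϵ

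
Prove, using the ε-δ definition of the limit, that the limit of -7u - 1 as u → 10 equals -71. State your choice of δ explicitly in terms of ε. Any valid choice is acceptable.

Let ε > 0. We need δ > 0 so that 0 < |u − 10| < δ implies |(-7u - 1) + 71| < ε.
|(-7u - 1) + 71| = |-7u + 70| = 7|u − 10|.
Thus it suffices that |u − 10| < ε/7.
Choosing δ = ε/7 gives |(-7u - 1) + 71| = 7|u − 10| < ε whenever |u − 10| < δ.

δ = ε/7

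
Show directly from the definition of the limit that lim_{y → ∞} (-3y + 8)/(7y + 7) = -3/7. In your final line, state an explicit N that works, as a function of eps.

Let eps > 0 be given. We seek N > 0 such that y > N implies |(-3y + 8)/(7y + 7) + 3/7| < eps.
(-3y + 8)/(7y + 7) + 3/7 = (7(-3y + 8) − (-3)(7y + 7)) / (7(7y + 7)) = 77/(7(7y + 7)).
For y > 0 we have 7y + 7 > 7y, so |(-3y + 8)/(7y + 7) + 3/7| = 77/(7(7y + 7)) < 77/(7·7y) = (11/7)/y.
Thus |(-3y + 8)/(7y + 7) + 3/7| < eps whenever y > (11/7)/eps.
Take N = (11/7)/eps. If y > N then |(-3y + 8)/(7y + 7) + 3/7| < (11/7)/y < eps.

N = (11/7)/eps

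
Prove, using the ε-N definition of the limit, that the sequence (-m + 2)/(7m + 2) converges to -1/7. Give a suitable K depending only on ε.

Fix ε > 0. For m ≥ 1, |(-m + 2)/(7m + 2) + 1/7| = |16|/(7(7m + 2)) = 16/(7(7m + 2)).
Since 7m + 2 ≥ 7m for m ≥ 1, this is ≤ 16/(7·7m) = (16/49)/m.
So |(-m + 2)/(7m + 2) + 1/7| < ε whenever m > (16/49)/ε.
Take K = (16/49)/ε. If m > K then |(-m + 2)/(7m + 2) + 1/7| ≤ (16/49)/m < ε.

K = (16/49)/ε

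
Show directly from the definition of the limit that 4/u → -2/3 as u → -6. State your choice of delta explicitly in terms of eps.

delta = min(3, (9/2)eps)

Fix eps > 0. We seek delta > 0 such that 0 < |u + 6| < delta implies |4/u + 2/3| < eps.
|4/u + 2/3| = 4·|-6 − u|/(6·|u|) = 4|u + 6|/(6|u|).
Require delta ≤ 3 so that |u| > 6 − 3 = 3, hence 6|u| > 18.
Then |4/u + 2/3| < 4|u + 6|/18, which is < eps when |u + 6| < (9/2)eps.
Take delta = min(3, (9/2)eps). Then 0 < |u + 6| < delta gives both |u + 6| < 3 and |u + 6| < (9/2)eps, so |4/u + 2/3| < eps.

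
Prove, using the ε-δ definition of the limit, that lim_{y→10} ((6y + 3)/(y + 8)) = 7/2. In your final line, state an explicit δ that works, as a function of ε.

δ = min(9, (18/5)ε)

Let ε > 0 be given. We want δ > 0 with 0 < |y − 10| < δ ⇒ |(6y + 3)/(y + 8) − (7/2)| < ε.
Combining over a common denominator, (6y + 3)/(y + 8) − (7/2) = [(6y + 3)·18 − 63·(y + 8)] / [18·(y + 8)] = 45(y − 10) / (18(y + 8)).
So |(6y + 3)/(y + 8) − (7/2)| = 45|y − 10| / (18·|y + 8|).
Restrict δ ≤ 9. Then |y − 10| < 9 gives |y + 8| = |(y − 10) + 18| ≥ 18 − 9 = 9.
Hence |(6y + 3)/(y + 8) − (7/2)| < 45|y − 10|/(18·9) = (5/18)|y − 10|, which is < ε once |y − 10| < (18/5)ε.
Take δ = min(9, (18/5)ε). Then 0 < |y − 10| < δ forces both bounds, so |(6y + 3)/(y + 8) − (7/2)| < ε.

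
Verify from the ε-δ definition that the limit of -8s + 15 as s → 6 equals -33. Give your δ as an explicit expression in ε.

Fix ε > 0. We need δ > 0 so that 0 < |s − 6| < δ implies |(-8s + 15) + 33| < ε.
|(-8s + 15) + 33| = |-8s + 48| = 8|s − 6|.
Thus it suffices that |s − 6| < ε/8.
Choosing δ = ε/8 gives |(-8s + 15) + 33| = 8|s − 6| < ε whenever |s − 6| < δ.

δ = ε/8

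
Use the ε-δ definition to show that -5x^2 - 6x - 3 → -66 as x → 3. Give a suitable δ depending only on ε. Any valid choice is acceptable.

δ = min(1, ε/41)

Let ε > 0 be given. We want δ > 0 such that 0 < |x − 3| < δ implies |(-5x^2 - 6x - 3) + 66| < ε.
(-5x^2 - 6x - 3) + 66 = -5x^2 - 6x + 63 = (x − 3)(-5x - 21).
So |(-5x^2 - 6x - 3) + 66| = |x − 3|·|-5x - 21|.
Require δ ≤ 1. Then |x − 3| < 1 gives |x| < 4, and by the triangle inequality |-5x - 21| ≤ 5·4 + 21 = 41.
Hence |(-5x^2 - 6x - 3) + 66| ≤ 41|x − 3| < ε provided |x − 3| < ε/41.
Choosing δ = min(1, ε/41) ensures both conditions, hence |(-5x^2 - 6x - 3) + 66| < ε.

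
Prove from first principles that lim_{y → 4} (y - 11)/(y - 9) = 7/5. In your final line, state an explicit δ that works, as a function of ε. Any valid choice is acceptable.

δ = min(5/2, (25/4)ε)

Fix ε > 0. We want δ > 0 with 0 < |y − 4| < δ ⇒ |(y - 11)/(y - 9) − (7/5)| < ε.
Combining over a common denominator, (y - 11)/(y - 9) − (7/5) = [(y - 11)·(-5) − (-7)·(y - 9)] / [(-5)·(y - 9)] = 2(y − 4) / ((-5)(y - 9)).
So |(y - 11)/(y - 9) − (7/5)| = 2|y − 4| / (5·|y − 9|).
Require δ ≤ 5/2, so |y − 9| ≥ |-5| − |y − 4| > 5 − 5/2 = 5/2.
Hence |(y - 11)/(y - 9) − (7/5)| < 2|y − 4|/(5·(5/2)) = (4/25)|y − 4|, which is < ε once |y − 4| < (25/4)ε.
Take δ = min(5/2, (25/4)ε). Then 0 < |y − 4| < δ forces both bounds, so |(y - 11)/(y - 9) − (7/5)| < ε.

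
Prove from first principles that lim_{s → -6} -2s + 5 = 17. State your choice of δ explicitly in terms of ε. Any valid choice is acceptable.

Let ε > 0. We need δ > 0 so that 0 < |s + 6| < δ implies |(-2s + 5) − 17| < ε.
|(-2s + 5) − 17| = |-2s - 12| = 2|s + 6|.
So 2|s + 6| < ε exactly when |s + 6| < ε/2.
Choosing δ = ε/2 gives |(-2s + 5) − 17| = 2|s + 6| < ε whenever |s + 6| < δ.

δ = ε/2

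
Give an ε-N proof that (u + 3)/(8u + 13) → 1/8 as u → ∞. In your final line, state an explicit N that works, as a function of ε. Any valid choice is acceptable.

N = (11/64)/ε

Fix ε > 0. We seek N > 0 such that u > N implies |(u + 3)/(8u + 13) − (1/8)| < ε.
(u + 3)/(8u + 13) − (1/8) = (8(u + 3) − (8u + 13)) / (8(8u + 13)) = 11/(8(8u + 13)).
For u > 0 we have 8u + 13 > 8u, so |(u + 3)/(8u + 13) − (1/8)| = 11/(8(8u + 13)) < 11/(8·8u) = (11/64)/u.
Thus |(u + 3)/(8u + 13) − (1/8)| < ε whenever u > (11/64)/ε.
Take N = (11/64)/ε. If u > N then |(u + 3)/(8u + 13) − (1/8)| < (11/64)/u < ε.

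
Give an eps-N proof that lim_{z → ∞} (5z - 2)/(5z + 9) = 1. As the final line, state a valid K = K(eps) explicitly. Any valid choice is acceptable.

Let eps > 0 be given. We seek K > 0 such that z > K implies |(5z - 2)/(5z + 9) − 1| < eps.
(5z - 2)/(5z + 9) − 1 = (5(5z - 2) − 5(5z + 9)) / (5(5z + 9)) = -55/(5(5z + 9)).
For z > 0 we have 5z + 9 > 5z, so |(5z - 2)/(5z + 9) − 1| = 55/(5(5z + 9)) < 55/(5·5z) = (11/5)/z.
Thus |(5z - 2)/(5z + 9) − 1| < eps whenever z > (11/5)/eps.
Take K = (11/5)/eps. If z > K then |(5z - 2)/(5z + 9) − 1| < (11/5)/z < eps.

K = (11/5)/eps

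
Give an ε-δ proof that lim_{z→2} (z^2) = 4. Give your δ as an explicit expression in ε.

Let ε > 0 be given. We seek δ > 0 with 0 < |z − 2| < δ ⇒ |z^2 − 4| < ε.
Factor: z^2 − 4 = (z − 2)(z + 2), so |z^2 − 4| = |z − 2|·|z + 2|.
Impose δ ≤ 2 so that |z| < 4; then |z + 2| ≤ 6.
Hence |z^2 − 4| ≤ 6|z − 2|, which is < ε once |z − 2| < ε/6.
Take δ = min(2, ε/6). If 0 < |z − 2| < δ then both bounds hold and |z^2 − 4| ≤ 6|z − 2| < 6·(ε/6) = ε.

δ = min(2, ε/6)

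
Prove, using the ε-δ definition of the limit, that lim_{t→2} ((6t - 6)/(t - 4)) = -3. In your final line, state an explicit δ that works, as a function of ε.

Let ε > 0 be given. We want δ > 0 with 0 < |t − 2| < δ ⇒ |(6t - 6)/(t - 4) + 3| < ε.
Combining over a common denominator, (6t - 6)/(t - 4) + 3 = [(6t - 6)·(-2) − 6·(t - 4)] / [(-2)·(t - 4)] = -18(t − 2) / ((-2)(t - 4)).
So |(6t - 6)/(t - 4) + 3| = 18|t − 2| / (2·|t − 4|).
Require δ ≤ 1, so |t − 4| ≥ |-2| − |t − 2| > 2 − 1 = 1.
Hence |(6t - 6)/(t - 4) + 3| < 18|t − 2|/(2·1) = 9|t − 2|, which is < ε once |t − 2| < (1/9)ε.
Take δ = min(1, (1/9)ε). Then 0 < |t − 2| < δ forces both bounds, so |(6t - 6)/(t - 4) + 3| < ε.

δ = min(1, (1/9)ε)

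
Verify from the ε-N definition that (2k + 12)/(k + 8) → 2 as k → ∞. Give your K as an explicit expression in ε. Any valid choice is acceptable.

Fix ε > 0. For k ≥ 1, |(2k + 12)/(k + 8) − 2| = |-4|/((k + 8)) = 4/((k + 8)).
Since k + 8 ≥ k for k ≥ 1, this is ≤ 4/(k) = 4/k.
So |(2k + 12)/(k + 8) − 2| < ε whenever k > 4/ε.
Take K = 4/ε. If k > K then |(2k + 12)/(k + 8) − 2| ≤ 4/k < ε.

K = 4/ε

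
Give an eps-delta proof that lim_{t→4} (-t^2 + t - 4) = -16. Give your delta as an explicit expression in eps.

delta = min(1, eps/8)

Suppose eps > 0. We want delta > 0 such that 0 < |t − 4| < delta implies |(-t^2 + t - 4) + 16| < eps.
(-t^2 + t - 4) + 16 = -t^2 + t + 12 = (t − 4)(-t - 3).
So |(-t^2 + t - 4) + 16| = |t − 4|·|-t - 3|.
Assume first that |t − 4| < 1, so |t| < 5. Then |-t - 3| ≤ 5 + 3 = 8.
Hence |(-t^2 + t - 4) + 16| ≤ 8|t − 4| < eps provided |t − 4| < eps/8.
Choosing delta = min(1, eps/8) ensures both conditions, hence |(-t^2 + t - 4) + 16| < eps.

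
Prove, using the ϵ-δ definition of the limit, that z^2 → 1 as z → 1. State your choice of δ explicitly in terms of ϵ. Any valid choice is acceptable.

Let ϵ > 0 be given. We seek δ > 0 with 0 < |z − 1| < δ ⇒ |z^2 − 1| < ϵ.
Factor: z^2 − 1 = (z − 1)(z + 1), so |z^2 − 1| = |z − 1|·|z + 1|.
Impose δ ≤ 2 so that |z| < 3; then |z + 1| ≤ 4.
Hence |z^2 − 1| ≤ 4|z − 1|, which is < ϵ once |z − 1| < ϵ/4.
Take δ = min(2, ϵ/4). If 0 < |z − 1| < δ then both bounds hold and |z^2 − 1| ≤ 4|z − 1| < 4·(ϵ/4) = ϵ.

δ = min(2, ϵ/4)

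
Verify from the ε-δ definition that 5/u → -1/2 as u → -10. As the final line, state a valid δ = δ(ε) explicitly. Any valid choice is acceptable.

δ = min(5, 10ε)

Suppose ε > 0. We seek δ > 0 such that 0 < |u + 10| < δ implies |5/u + 1/2| < ε.
|5/u + 1/2| = 5·|-10 − u|/(10·|u|) = 5|u + 10|/(10|u|).
Restrict δ ≤ 5. Then |u + 10| < 5 gives |u| > 5, so 10|u| > 50.
Then |5/u + 1/2| < 5|u + 10|/50, which is < ε when |u + 10| < 10ε.
Take δ = min(5, 10ε). Then 0 < |u + 10| < δ gives both |u + 10| < 5 and |u + 10| < 10ε, so |5/u + 1/2| < ε.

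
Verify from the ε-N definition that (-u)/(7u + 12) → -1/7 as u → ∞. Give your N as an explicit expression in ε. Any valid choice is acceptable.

N = (12/49)/ε

Let ε > 0 be given. We seek N > 0 such that u > N implies |(-u)/(7u + 12) + 1/7| < ε.
(-u)/(7u + 12) + 1/7 = (7(-u) − (-1)(7u + 12)) / (7(7u + 12)) = 12/(7(7u + 12)).
For u > 0 we have 7u + 12 > 7u, so |(-u)/(7u + 12) + 1/7| = 12/(7(7u + 12)) < 12/(7·7u) = (12/49)/u.
Thus |(-u)/(7u + 12) + 1/7| < ε whenever u > (12/49)/ε.
Take N = (12/49)/ε. If u > N then |(-u)/(7u + 12) + 1/7| < (12/49)/u < ε.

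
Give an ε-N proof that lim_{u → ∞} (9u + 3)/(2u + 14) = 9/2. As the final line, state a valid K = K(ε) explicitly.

Let ε > 0 be given. We seek K > 0 such that u > K implies |(9u + 3)/(2u + 14) − (9/2)| < ε.
(9u + 3)/(2u + 14) − (9/2) = (2(9u + 3) − 9(2u + 14)) / (2(2u + 14)) = -120/(2(2u + 14)).
For u > 0 we have 2u + 14 > 2u, so |(9u + 3)/(2u + 14) − (9/2)| = 120/(2(2u + 14)) < 120/(2·2u) = 30/u.
Thus |(9u + 3)/(2u + 14) − (9/2)| < ε whenever u > 30/ε.
Take K = 30/ε. If u > K then |(9u + 3)/(2u + 14) − (9/2)| < 30/u < ε.

K = 30/ε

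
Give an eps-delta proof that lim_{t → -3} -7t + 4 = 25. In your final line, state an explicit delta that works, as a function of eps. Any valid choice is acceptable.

delta = eps/7

Let eps > 0 be given. We need delta > 0 so that 0 < |t + 3| < delta implies |(-7t + 4) − 25| < eps.
|(-7t + 4) − 25| = |-7t - 21| = 7|t + 3|.
So 7|t + 3| < eps exactly when |t + 3| < eps/7.
Choosing delta = eps/7 gives |(-7t + 4) − 25| = 7|t + 3| < eps whenever |t + 3| < delta.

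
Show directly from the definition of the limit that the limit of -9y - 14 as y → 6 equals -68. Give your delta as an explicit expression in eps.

Let eps > 0 be given. We need delta > 0 so that 0 < |y − 6| < delta implies |(-9y - 14) + 68| < eps.
|(-9y - 14) + 68| = |-9y + 54| = 9|y − 6|.
So 9|y − 6| < eps exactly when |y − 6| < eps/9.
Choosing delta = eps/9 gives |(-9y - 14) + 68| = 9|y − 6| < eps whenever |y − 6| < delta.

delta = eps/9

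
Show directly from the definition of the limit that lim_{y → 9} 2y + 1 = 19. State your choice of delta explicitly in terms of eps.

delta = eps/2

Suppose eps > 0. We need delta > 0 so that 0 < |y − 9| < delta implies |(2y + 1) − 19| < eps.
|(2y + 1) − 19| = |2y - 18| = 2|y − 9|.
So 2|y − 9| < eps exactly when |y − 9| < eps/2.
Choosing delta = eps/2 gives |(2y + 1) − 19| = 2|y − 9| < eps whenever |y − 9| < delta.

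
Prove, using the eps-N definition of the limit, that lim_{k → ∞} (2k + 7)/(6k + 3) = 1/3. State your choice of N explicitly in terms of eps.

N = 1/eps

Suppose eps > 0. For k ≥ 1, |(2k + 7)/(6k + 3) − (1/3)| = |36|/(6(6k + 3)) = 36/(6(6k + 3)).
Since 6k + 3 ≥ 6k for k ≥ 1, this is ≤ 36/(6·6k) = 1/k.
So |(2k + 7)/(6k + 3) − (1/3)| < eps whenever k > 1/eps.
Take N = 1/eps. If k > N then |(2k + 7)/(6k + 3) − (1/3)| ≤ 1/k < eps.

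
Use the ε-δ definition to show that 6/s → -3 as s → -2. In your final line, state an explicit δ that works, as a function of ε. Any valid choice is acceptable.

Suppose ε > 0. We seek δ > 0 such that 0 < |s + 2| < δ implies |6/s + 3| < ε.
|6/s + 3| = 6·|-2 − s|/(2·|s|) = 6|s + 2|/(2|s|).
Restrict δ ≤ 1. Then |s + 2| < 1 gives |s| > 1, so 2|s| > 2.
Then |6/s + 3| < 6|s + 2|/2, which is < ε when |s + 2| < (1/3)ε.
Take δ = min(1, (1/3)ε). Then 0 < |s + 2| < δ gives both |s + 2| < 1 and |s + 2| < (1/3)ε, so |6/s + 3| < ε.

δ = min(1, (1/3)ε)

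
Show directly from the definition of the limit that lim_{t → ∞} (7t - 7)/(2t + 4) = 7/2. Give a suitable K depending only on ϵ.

Let ϵ > 0. We seek K > 0 such that t > K implies |(7t - 7)/(2t + 4) − (7/2)| < ϵ.
(7t - 7)/(2t + 4) − (7/2) = (2(7t - 7) − 7(2t + 4)) / (2(2t + 4)) = -42/(2(2t + 4)).
For t > 0 we have 2t + 4 > 2t, so |(7t - 7)/(2t + 4) − (7/2)| = 42/(2(2t + 4)) < 42/(2·2t) = (21/2)/t.
Thus |(7t - 7)/(2t + 4) − (7/2)| < ϵ whenever t > (21/2)/ϵ.
Take K = (21/2)/ϵ. If t > K then |(7t - 7)/(2t + 4) − (7/2)| < (21/2)/t < ϵ.

K = (21/2)/ϵ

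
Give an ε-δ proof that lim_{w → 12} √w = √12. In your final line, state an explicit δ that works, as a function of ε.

Fix ε > 0. We want δ > 0 such that 0 < |w − 12| < δ implies |√w − √12| < ε.
Multiplying by the conjugate, |√w − √12| = |w − 12|/(√w + √12).
Restrict δ ≤ 12 so that |w − 12| < 12 forces w > 0, and then √w + √12 > √12.
Hence |√w − √12| < |w − 12|/√12, which is < ε once |w − 12| < √12·ε.
Take δ = min(12, √12·ε). If 0 < |w − 12| < δ then w > 0 and |√w − √12| < |w − 12|/√12 < ε.

δ = min(12, √12·ε)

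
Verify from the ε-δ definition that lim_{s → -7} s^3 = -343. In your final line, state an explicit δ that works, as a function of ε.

δ = min(1, ε/169)

Suppose ε > 0. We seek δ > 0 with 0 < |s + 7| < δ ⇒ |s^3 + 343| < ε.
Factor: s^3 + 343 = (s + 7)(s^2 - 7s + 49), so |s^3 + 343| = |s + 7|·|s^2 - 7s + 49|.
Impose δ ≤ 1 so that |s| < 8; then |s^2 - 7s + 49| ≤ 169.
Hence |s^3 + 343| ≤ 169|s + 7|, which is < ε once |s + 7| < ε/169.
Take δ = min(1, ε/169). If 0 < |s + 7| < δ then both bounds hold and |s^3 + 343| ≤ 169|s + 7| < 169·(ε/169) = ε.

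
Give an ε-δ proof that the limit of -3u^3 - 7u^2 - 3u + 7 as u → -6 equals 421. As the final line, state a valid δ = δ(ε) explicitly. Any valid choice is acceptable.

δ = min(2, ε/349)

Let ε > 0 be given. We want δ > 0 such that 0 < |u + 6| < δ implies |(-3u^3 - 7u^2 - 3u + 7) − 421| < ε.
(-3u^3 - 7u^2 - 3u + 7) − 421 = -3u^3 - 7u^2 - 3u - 414 = (u + 6)(-3u^2 + 11u - 69).
So |(-3u^3 - 7u^2 - 3u + 7) − 421| = |u + 6|·|-3u^2 + 11u - 69|.
Require δ ≤ 2. Then |u + 6| < 2 gives |u| < 8, and by the triangle inequality |-3u^2 + 11u - 69| ≤ 3·8^2 + 11·8 + 69 = 349.
Hence |(-3u^3 - 7u^2 - 3u + 7) − 421| ≤ 349|u + 6| < ε provided |u + 6| < ε/349.
Choosing δ = min(2, ε/349) ensures both conditions, hence |(-3u^3 - 7u^2 - 3u + 7) − 421| < ε.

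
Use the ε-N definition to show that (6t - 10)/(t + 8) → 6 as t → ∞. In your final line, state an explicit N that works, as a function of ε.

Let ε > 0 be given. We seek N > 0 such that t > N implies |(6t - 10)/(t + 8) − 6| < ε.
(6t - 10)/(t + 8) − 6 = ((6t - 10) − 6(t + 8)) / ((t + 8)) = -58/((t + 8)).
For t > 0 we have t + 8 > t, so |(6t - 10)/(t + 8) − 6| = 58/((t + 8)) < 58/(t) = 58/t.
Thus |(6t - 10)/(t + 8) − 6| < ε whenever t > 58/ε.
Take N = 58/ε. If t > N then |(6t - 10)/(t + 8) − 6| < 58/t < ε.

N = 58/ε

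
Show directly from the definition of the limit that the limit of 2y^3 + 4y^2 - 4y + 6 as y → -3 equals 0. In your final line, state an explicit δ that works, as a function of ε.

δ = min(1, ε/42)

Let ε > 0 be given. We want δ > 0 such that 0 < |y + 3| < δ implies |(2y^3 + 4y^2 - 4y + 6)| < ε.
(2y^3 + 4y^2 - 4y + 6) = 2y^3 + 4y^2 - 4y + 6 = (y + 3)(2y^2 - 2y + 2).
So |(2y^3 + 4y^2 - 4y + 6)| = |y + 3|·|2y^2 - 2y + 2|.
Assume first that |y + 3| < 1, so |y| < 4. Then |2y^2 - 2y + 2| ≤ 2·4^2 + 2·4 + 2 = 42.
Hence |(2y^3 + 4y^2 - 4y + 6)| ≤ 42|y + 3| < ε provided |y + 3| < ε/42.
Choosing δ = min(1, ε/42) ensures both conditions, hence |(2y^3 + 4y^2 - 4y + 6)| < ε.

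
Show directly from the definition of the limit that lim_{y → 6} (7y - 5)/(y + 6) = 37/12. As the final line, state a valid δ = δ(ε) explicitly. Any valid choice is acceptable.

δ = min(6, (72/47)ε)

Let ε > 0 be given. We want δ > 0 with 0 < |y − 6| < δ ⇒ |(7y - 5)/(y + 6) − (37/12)| < ε.
Combining over a common denominator, (7y - 5)/(y + 6) − (37/12) = [(7y - 5)·12 − 37·(y + 6)] / [12·(y + 6)] = 47(y − 6) / (12(y + 6)).
So |(7y - 5)/(y + 6) − (37/12)| = 47|y − 6| / (12·|y + 6|).
Restrict δ ≤ 6. Then |y − 6| < 6 gives |y + 6| = |(y − 6) + 12| ≥ 12 − 6 = 6.
Hence |(7y - 5)/(y + 6) − (37/12)| < 47|y − 6|/(12·6) = (47/72)|y − 6|, which is < ε once |y − 6| < (72/47)ε.
Take δ = min(6, (72/47)ε). Then 0 < |y − 6| < δ forces both bounds, so |(7y - 5)/(y + 6) − (37/12)| < ε.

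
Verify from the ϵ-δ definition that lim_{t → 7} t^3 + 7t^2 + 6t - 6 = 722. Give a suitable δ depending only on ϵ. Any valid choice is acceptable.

δ = min(1, ϵ/280)

Let ϵ > 0 be given. We want δ > 0 such that 0 < |t − 7| < δ implies |(t^3 + 7t^2 + 6t - 6) − 722| < ϵ.
(t^3 + 7t^2 + 6t - 6) − 722 = t^3 + 7t^2 + 6t - 728 = (t − 7)(t^2 + 14t + 104).
So |(t^3 + 7t^2 + 6t - 6) − 722| = |t − 7|·|t^2 + 14t + 104|.
Require δ ≤ 1. Then |t − 7| < 1 gives |t| < 8, and by the triangle inequality |t^2 + 14t + 104| ≤ 8^2 + 14·8 + 104 = 280.
Hence |(t^3 + 7t^2 + 6t - 6) − 722| ≤ 280|t − 7| < ϵ provided |t − 7| < ϵ/280.
Take δ = min(1, ϵ/280). Then 0 < |t − 7| < δ gives both |t − 7| < 1 and |t − 7| < ϵ/280, so |(t^3 + 7t^2 + 6t - 6) − 722| < ϵ.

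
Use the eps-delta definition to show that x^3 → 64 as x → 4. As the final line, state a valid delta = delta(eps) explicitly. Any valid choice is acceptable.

Let eps > 0 be given. We seek delta > 0 with 0 < |x − 4| < delta ⇒ |x^3 − 64| < eps.
Factor: x^3 − 64 = (x − 4)(x^2 + 4x + 16), so |x^3 − 64| = |x − 4|·|x^2 + 4x + 16|.
Restrict delta ≤ 2. Then |x − 4| < 2 gives |x| < 6, so by the triangle inequality |x^2 + 4x + 16| ≤ 6^2 + 4·6 + 16 = 76.
Hence |x^3 − 64| ≤ 76|x − 4|, which is < eps once |x − 4| < eps/76.
Take delta = min(2, eps/76). If 0 < |x − 4| < delta then both bounds hold and |x^3 − 64| ≤ 76|x − 4| < 76·(eps/76) = eps.

delta = min(2, eps/76)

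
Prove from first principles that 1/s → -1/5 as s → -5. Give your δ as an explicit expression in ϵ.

δ = min(5/2, (25/2)ϵ)

Fix ϵ > 0. We seek δ > 0 such that 0 < |s + 5| < δ implies |1/s + 1/5| < ϵ.
|1/s + 1/5| = |-5 − s|/(5·|s|) = |s + 5|/(5|s|).
Require δ ≤ 5/2 so that |s| > 5 − 5/2 = 5/2, hence 5|s| > 25/2.
Then |1/s + 1/5| < |s + 5|/(25/2), which is < ϵ when |s + 5| < (25/2)ϵ.
Take δ = min(5/2, (25/2)ϵ). Then 0 < |s + 5| < δ gives both |s + 5| < 5/2 and |s + 5| < (25/2)ϵ, so |1/s + 1/5| < ϵ.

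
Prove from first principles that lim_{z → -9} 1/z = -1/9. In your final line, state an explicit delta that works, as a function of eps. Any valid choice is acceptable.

Let eps > 0. We seek delta > 0 such that 0 < |z + 9| < delta implies |1/z + 1/9| < eps.
|1/z + 1/9| = |-9 − z|/(9·|z|) = |z + 9|/(9|z|).
Restrict delta ≤ 9/2. Then |z + 9| < 9/2 gives |z| > 9/2, so 9|z| > 81/2.
Then |1/z + 1/9| < |z + 9|/(81/2), which is < eps when |z + 9| < (81/2)eps.
Take delta = min(9/2, (81/2)eps). Then 0 < |z + 9| < delta gives both |z + 9| < 9/2 and |z + 9| < (81/2)eps, so |1/z + 1/9| < eps.

delta = min(9/2, (81/2)eps)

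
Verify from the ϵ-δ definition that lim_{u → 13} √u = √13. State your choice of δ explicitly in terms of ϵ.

δ = min(13, √13·ϵ)

Let ϵ > 0. We want δ > 0 such that 0 < |u − 13| < δ implies |√u − √13| < ϵ.
Multiplying by the conjugate, |√u − √13| = |u − 13|/(√u + √13).
Restrict δ ≤ 13 so that |u − 13| < 13 forces u > 0, and then √u + √13 > √13.
Hence |√u − √13| < |u − 13|/√13, which is < ϵ once |u − 13| < √13·ϵ.
Take δ = min(13, √13·ϵ). If 0 < |u − 13| < δ then u > 0 and |√u − √13| < |u − 13|/√13 < ϵ.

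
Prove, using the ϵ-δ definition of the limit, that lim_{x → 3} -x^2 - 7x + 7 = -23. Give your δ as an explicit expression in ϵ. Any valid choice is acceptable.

Let ϵ > 0. We want δ > 0 such that 0 < |x − 3| < δ implies |(-x^2 - 7x + 7) + 23| < ϵ.
(-x^2 - 7x + 7) + 23 = -x^2 - 7x + 30 = (x − 3)(-x - 10).
So |(-x^2 - 7x + 7) + 23| = |x − 3|·|-x - 10|.
Require δ ≤ 2. Then |x − 3| < 2 gives |x| < 5, and by the triangle inequality |-x - 10| ≤ 5 + 10 = 15.
Hence |(-x^2 - 7x + 7) + 23| ≤ 15|x − 3| < ϵ provided |x − 3| < ϵ/15.
Take δ = min(2, ϵ/15). Then 0 < |x − 3| < δ gives both |x − 3| < 2 and |x − 3| < ϵ/15, so |(-x^2 - 7x + 7) + 23| < ϵ.

δ = min(2, ϵ/15)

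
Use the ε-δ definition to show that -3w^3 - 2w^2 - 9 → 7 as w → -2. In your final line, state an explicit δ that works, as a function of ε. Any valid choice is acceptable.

δ = min(2, ε/72)

Let ε > 0. We want δ > 0 such that 0 < |w + 2| < δ implies |(-3w^3 - 2w^2 - 9) − 7| < ε.
(-3w^3 - 2w^2 - 9) − 7 = -3w^3 - 2w^2 - 16 = (w + 2)(-3w^2 + 4w - 8).
So |(-3w^3 - 2w^2 - 9) − 7| = |w + 2|·|-3w^2 + 4w - 8|.
Assume first that |w + 2| < 2, so |w| < 4. Then |-3w^2 + 4w - 8| ≤ 3·4^2 + 4·4 + 8 = 72.
Hence |(-3w^3 - 2w^2 - 9) − 7| ≤ 72|w + 2| < ε provided |w + 2| < ε/72.
Choosing δ = min(2, ε/72) ensures both conditions, hence |(-3w^3 - 2w^2 - 9) − 7| < ε.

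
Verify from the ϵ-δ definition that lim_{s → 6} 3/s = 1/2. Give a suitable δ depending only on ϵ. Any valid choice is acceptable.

Fix ϵ > 0. We seek δ > 0 such that 0 < |s − 6| < δ implies |3/s − (1/2)| < ϵ.
|3/s − (1/2)| = 3·|6 − s|/(6·|s|) = 3|s − 6|/(6|s|).
Restrict δ ≤ 3. Then |s − 6| < 3 gives |s| > 3, so 6|s| > 18.
Then |3/s − (1/2)| < 3|s − 6|/18, which is < ϵ when |s − 6| < 6ϵ.
Take δ = min(3, 6ϵ). Then 0 < |s − 6| < δ gives both |s − 6| < 3 and |s − 6| < 6ϵ, so |3/s − (1/2)| < ϵ.

δ = min(3, 6ϵ)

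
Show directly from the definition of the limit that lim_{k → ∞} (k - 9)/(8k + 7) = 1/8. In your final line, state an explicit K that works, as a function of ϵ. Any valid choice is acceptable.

Fix ϵ > 0. For k ≥ 1, |(k - 9)/(8k + 7) − (1/8)| = |-79|/(8(8k + 7)) = 79/(8(8k + 7)).
Since 8k + 7 ≥ 8k for k ≥ 1, this is ≤ 79/(8·8k) = (79/64)/k.
So |(k - 9)/(8k + 7) − (1/8)| < ϵ whenever k > (79/64)/ϵ.
Take K = (79/64)/ϵ. If k > K then |(k - 9)/(8k + 7) − (1/8)| ≤ (79/64)/k < ϵ.

K = (79/64)/ϵ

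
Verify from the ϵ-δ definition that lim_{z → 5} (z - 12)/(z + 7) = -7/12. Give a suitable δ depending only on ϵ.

δ = min(6, (72/19)ϵ)

Let ϵ > 0. We want δ > 0 with 0 < |z − 5| < δ ⇒ |(z - 12)/(z + 7) + 7/12| < ϵ.
Combining over a common denominator, (z - 12)/(z + 7) + 7/12 = [(z - 12)·12 − (-7)·(z + 7)] / [12·(z + 7)] = 19(z − 5) / (12(z + 7)).
So |(z - 12)/(z + 7) + 7/12| = 19|z − 5| / (12·|z + 7|).
Require δ ≤ 6, so |z + 7| ≥ |12| − |z − 5| > 12 − 6 = 6.
Hence |(z - 12)/(z + 7) + 7/12| < 19|z − 5|/(12·6) = (19/72)|z − 5|, which is < ϵ once |z − 5| < (72/19)ϵ.
Take δ = min(6, (72/19)ϵ). Then 0 < |z − 5| < δ forces both bounds, so |(z - 12)/(z + 7) + 7/12| < ϵ.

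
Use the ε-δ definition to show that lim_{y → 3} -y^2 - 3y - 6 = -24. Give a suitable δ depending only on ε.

δ = min(2, ε/11)

Suppose ε > 0. We want δ > 0 such that 0 < |y − 3| < δ implies |(-y^2 - 3y - 6) + 24| < ε.
(-y^2 - 3y - 6) + 24 = -y^2 - 3y + 18 = (y − 3)(-y - 6).
So |(-y^2 - 3y - 6) + 24| = |y − 3|·|-y - 6|.
Require δ ≤ 2. Then |y − 3| < 2 gives |y| < 5, and by the triangle inequality |-y - 6| ≤ 5 + 6 = 11.
Hence |(-y^2 - 3y - 6) + 24| ≤ 11|y − 3| < ε provided |y − 3| < ε/11.
Take δ = min(2, ε/11). Then 0 < |y − 3| < δ gives both |y − 3| < 2 and |y − 3| < ε/11, so |(-y^2 - 3y - 6) + 24| < ε.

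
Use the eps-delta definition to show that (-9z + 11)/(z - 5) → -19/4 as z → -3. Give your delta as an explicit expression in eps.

delta = min(4, (16/17)eps)

Suppose eps > 0. We want delta > 0 with 0 < |z + 3| < delta ⇒ |(-9z + 11)/(z - 5) + 19/4| < eps.
Combining over a common denominator, (-9z + 11)/(z - 5) + 19/4 = [(-9z + 11)·(-8) − 38·(z - 5)] / [(-8)·(z - 5)] = 34(z + 3) / ((-8)(z - 5)).
So |(-9z + 11)/(z - 5) + 19/4| = 34|z + 3| / (8·|z − 5|).
Require delta ≤ 4, so |z − 5| ≥ |-8| − |z + 3| > 8 − 4 = 4.
Hence |(-9z + 11)/(z - 5) + 19/4| < 34|z + 3|/(8·4) = (17/16)|z + 3|, which is < eps once |z + 3| < (16/17)eps.
Take delta = min(4, (16/17)eps). Then 0 < |z + 3| < delta forces both bounds, so |(-9z + 11)/(z - 5) + 19/4| < eps.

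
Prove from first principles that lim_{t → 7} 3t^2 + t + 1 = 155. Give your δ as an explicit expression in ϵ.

Let ϵ > 0. We want δ > 0 such that 0 < |t − 7| < δ implies |(3t^2 + t + 1) − 155| < ϵ.
(3t^2 + t + 1) − 155 = 3t^2 + t - 154 = (t − 7)(3t + 22).
So |(3t^2 + t + 1) − 155| = |t − 7|·|3t + 22|.
Require δ ≤ 1. Then |t − 7| < 1 gives |t| < 8, and by the triangle inequality |3t + 22| ≤ 3·8 + 22 = 46.
Hence |(3t^2 + t + 1) − 155| ≤ 46|t − 7| < ϵ provided |t − 7| < ϵ/46.
Take δ = min(1, ϵ/46). Then 0 < |t − 7| < δ gives both |t − 7| < 1 and |t − 7| < ϵ/46, so |(3t^2 + t + 1) − 155| < ϵ.

δ = min(1, ϵ/46)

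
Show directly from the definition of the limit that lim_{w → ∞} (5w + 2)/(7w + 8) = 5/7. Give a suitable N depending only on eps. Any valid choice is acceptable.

N = (26/49)/eps

Fix eps > 0. We seek N > 0 such that w > N implies |(5w + 2)/(7w + 8) − (5/7)| < eps.
(5w + 2)/(7w + 8) − (5/7) = (7(5w + 2) − 5(7w + 8)) / (7(7w + 8)) = -26/(7(7w + 8)).
For w > 0 we have 7w + 8 > 7w, so |(5w + 2)/(7w + 8) − (5/7)| = 26/(7(7w + 8)) < 26/(7·7w) = (26/49)/w.
Thus |(5w + 2)/(7w + 8) − (5/7)| < eps whenever w > (26/49)/eps.
Take N = (26/49)/eps. If w > N then |(5w + 2)/(7w + 8) − (5/7)| < (26/49)/w < eps.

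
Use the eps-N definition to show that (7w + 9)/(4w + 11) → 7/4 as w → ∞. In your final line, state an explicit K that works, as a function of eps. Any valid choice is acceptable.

Let eps > 0 be given. We seek K > 0 such that w > K implies |(7w + 9)/(4w + 11) − (7/4)| < eps.
(7w + 9)/(4w + 11) − (7/4) = (4(7w + 9) − 7(4w + 11)) / (4(4w + 11)) = -41/(4(4w + 11)).
For w > 0 we have 4w + 11 > 4w, so |(7w + 9)/(4w + 11) − (7/4)| = 41/(4(4w + 11)) < 41/(4·4w) = (41/16)/w.
Thus |(7w + 9)/(4w + 11) − (7/4)| < eps whenever w > (41/16)/eps.
Take K = (41/16)/eps. If w > K then |(7w + 9)/(4w + 11) − (7/4)| < (41/16)/w < eps.

K = (41/16)/eps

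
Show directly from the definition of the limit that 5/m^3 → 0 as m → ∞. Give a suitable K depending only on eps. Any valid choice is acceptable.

Suppose eps > 0. For m ≥ 1, |5/m^3 − 0| = 5/m^3.
5/m^3 < eps ⇔ m^3 > 5/eps ⇔ m > (5/eps)^{1/3}.
Take K = (5/eps)^{1/3}. Then m > K implies 5/m^3 < eps.

K = (5/eps)^{1/3}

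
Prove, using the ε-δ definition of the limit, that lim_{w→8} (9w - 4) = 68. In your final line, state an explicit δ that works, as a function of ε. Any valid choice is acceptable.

δ = ε/9

Suppose ε > 0. We need δ > 0 so that 0 < |w − 8| < δ implies |(9w - 4) − 68| < ε.
|(9w - 4) − 68| = |9w - 72| = 9|w − 8|.
So 9|w − 8| < ε exactly when |w − 8| < ε/9.
Choosing δ = ε/9 gives |(9w - 4) − 68| = 9|w − 8| < ε whenever |w − 8| < δ.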